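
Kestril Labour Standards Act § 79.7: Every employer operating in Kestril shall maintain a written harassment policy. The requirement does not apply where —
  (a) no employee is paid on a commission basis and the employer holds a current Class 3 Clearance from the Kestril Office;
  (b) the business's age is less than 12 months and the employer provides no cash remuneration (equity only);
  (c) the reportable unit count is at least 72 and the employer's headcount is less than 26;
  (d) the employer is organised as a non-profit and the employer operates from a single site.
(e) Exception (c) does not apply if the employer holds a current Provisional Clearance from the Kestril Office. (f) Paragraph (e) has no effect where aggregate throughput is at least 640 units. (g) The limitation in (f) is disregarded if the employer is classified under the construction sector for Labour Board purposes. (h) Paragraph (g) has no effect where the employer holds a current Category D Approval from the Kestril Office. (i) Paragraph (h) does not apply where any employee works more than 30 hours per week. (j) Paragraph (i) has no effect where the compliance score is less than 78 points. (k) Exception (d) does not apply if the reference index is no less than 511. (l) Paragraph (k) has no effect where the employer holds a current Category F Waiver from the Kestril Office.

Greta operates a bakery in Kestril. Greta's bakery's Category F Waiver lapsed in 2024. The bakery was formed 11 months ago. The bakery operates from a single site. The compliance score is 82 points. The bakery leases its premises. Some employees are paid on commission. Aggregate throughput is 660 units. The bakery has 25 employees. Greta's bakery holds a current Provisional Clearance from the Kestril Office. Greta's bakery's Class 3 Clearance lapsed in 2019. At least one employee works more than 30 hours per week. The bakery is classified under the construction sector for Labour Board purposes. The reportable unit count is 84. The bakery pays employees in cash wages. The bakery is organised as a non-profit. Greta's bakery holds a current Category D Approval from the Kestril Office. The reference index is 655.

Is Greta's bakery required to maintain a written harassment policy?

Exception (a) does not apply: some employees are paid on commission.
Exception (b) fails — employees are paid cash wages.
Exception (c)'s conditions are all satisfied: the reportable unit count is 84, meeting the 72 threshold; the employer's headcount is 25, less than the 26 limit. Turning to paragraphs (e)–(j): (e) operates against (c): a current Provisional Clearance is held. (f) would limit (e) — aggregate throughput is 660 units, meeting the 640 units threshold — but (g) sets (f) aside: (g) is engaged — the bakery is classified under the construction sector. (h) would limit (g) — a current Category D Approval is held — but (i) sets (h) aside: (i) is triggered — at least one employee exceeds 30 hours/week. (j), which would lift (i), is inapplicable — the compliance score is 82 points, not less than 78 points. So (c) is unavailable.
Exception (d)'s conditions are all satisfied: the employer is a non-profit; the employer operates from a single site. Turning to paragraphs (k)–(l): (k) operates against (d): the reference index is 655, meeting the 511 threshold. (l), which would lift (k), is not triggered — the Category F Waiver is not current. (d) is therefore removed.
No exception displaces § 79.7.

Yes — Greta's bakery must maintain a written harassment policy.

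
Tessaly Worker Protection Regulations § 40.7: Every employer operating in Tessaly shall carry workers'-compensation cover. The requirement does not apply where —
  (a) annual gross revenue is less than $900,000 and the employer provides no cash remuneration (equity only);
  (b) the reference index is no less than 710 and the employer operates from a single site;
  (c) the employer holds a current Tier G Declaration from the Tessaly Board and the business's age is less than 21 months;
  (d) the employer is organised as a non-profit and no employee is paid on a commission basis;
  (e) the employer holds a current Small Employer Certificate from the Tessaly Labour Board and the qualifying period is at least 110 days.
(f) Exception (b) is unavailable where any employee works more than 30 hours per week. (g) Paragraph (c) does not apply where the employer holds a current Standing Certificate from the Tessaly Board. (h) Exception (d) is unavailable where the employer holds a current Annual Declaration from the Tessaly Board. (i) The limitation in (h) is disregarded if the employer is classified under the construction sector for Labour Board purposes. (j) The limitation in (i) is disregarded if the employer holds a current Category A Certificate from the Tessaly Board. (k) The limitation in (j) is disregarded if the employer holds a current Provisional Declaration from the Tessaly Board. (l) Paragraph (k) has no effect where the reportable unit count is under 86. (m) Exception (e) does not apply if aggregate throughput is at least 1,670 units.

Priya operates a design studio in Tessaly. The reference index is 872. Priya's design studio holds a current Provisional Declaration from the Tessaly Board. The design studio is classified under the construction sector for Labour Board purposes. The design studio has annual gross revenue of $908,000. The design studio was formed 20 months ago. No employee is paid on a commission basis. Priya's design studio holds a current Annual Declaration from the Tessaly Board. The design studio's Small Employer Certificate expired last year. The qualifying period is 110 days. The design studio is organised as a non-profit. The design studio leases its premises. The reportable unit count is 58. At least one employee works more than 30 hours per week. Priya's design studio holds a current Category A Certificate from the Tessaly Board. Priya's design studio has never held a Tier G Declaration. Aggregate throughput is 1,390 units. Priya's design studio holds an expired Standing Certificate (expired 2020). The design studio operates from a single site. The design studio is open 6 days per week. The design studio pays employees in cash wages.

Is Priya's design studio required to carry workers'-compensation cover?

Yes — Priya's design studio must carry workers'-compensation cover.

Exception (a) requires that annual gross revenue is less than $900,000; but annual gross revenue is $908,000, not less than $900,000, so (a) is unavailable.
Exception (b)'s conditions are all satisfied: the reference index is 872, meeting the 710 threshold; the employer operates from a single site. But applying paragraph (f): (f) applies — at least one employee exceeds 30 hours/week. So (b) is unavailable.
Exception (c) requires that the employer holds a current Tier G Declaration from the Tessaly Board; but no current Tier G Declaration is held, so (c) is unavailable.
Exception (d): the employer is a non-profit; no employee is paid on commission — every condition holds. But applying paragraphs (h)–(l): (h) operates against (d): a current Annual Declaration is held. (i) is triggered (the design studio is classified under the construction sector), but yields to (j): (j) operates against (i): a current Category A Certificate is held. (k) applies (a current Provisional Declaration is held), but is displaced by (l): (l) is triggered — the reportable unit count is 58, under the 86 limit. (d) is therefore removed.
Exception (e) requires that the employer holds a current Small Employer Certificate from the Tessaly Labour Board; but the Small Employer Certificate has expired, so (e) is unavailable.
None of the exceptions is available; § 40.7 applies in full.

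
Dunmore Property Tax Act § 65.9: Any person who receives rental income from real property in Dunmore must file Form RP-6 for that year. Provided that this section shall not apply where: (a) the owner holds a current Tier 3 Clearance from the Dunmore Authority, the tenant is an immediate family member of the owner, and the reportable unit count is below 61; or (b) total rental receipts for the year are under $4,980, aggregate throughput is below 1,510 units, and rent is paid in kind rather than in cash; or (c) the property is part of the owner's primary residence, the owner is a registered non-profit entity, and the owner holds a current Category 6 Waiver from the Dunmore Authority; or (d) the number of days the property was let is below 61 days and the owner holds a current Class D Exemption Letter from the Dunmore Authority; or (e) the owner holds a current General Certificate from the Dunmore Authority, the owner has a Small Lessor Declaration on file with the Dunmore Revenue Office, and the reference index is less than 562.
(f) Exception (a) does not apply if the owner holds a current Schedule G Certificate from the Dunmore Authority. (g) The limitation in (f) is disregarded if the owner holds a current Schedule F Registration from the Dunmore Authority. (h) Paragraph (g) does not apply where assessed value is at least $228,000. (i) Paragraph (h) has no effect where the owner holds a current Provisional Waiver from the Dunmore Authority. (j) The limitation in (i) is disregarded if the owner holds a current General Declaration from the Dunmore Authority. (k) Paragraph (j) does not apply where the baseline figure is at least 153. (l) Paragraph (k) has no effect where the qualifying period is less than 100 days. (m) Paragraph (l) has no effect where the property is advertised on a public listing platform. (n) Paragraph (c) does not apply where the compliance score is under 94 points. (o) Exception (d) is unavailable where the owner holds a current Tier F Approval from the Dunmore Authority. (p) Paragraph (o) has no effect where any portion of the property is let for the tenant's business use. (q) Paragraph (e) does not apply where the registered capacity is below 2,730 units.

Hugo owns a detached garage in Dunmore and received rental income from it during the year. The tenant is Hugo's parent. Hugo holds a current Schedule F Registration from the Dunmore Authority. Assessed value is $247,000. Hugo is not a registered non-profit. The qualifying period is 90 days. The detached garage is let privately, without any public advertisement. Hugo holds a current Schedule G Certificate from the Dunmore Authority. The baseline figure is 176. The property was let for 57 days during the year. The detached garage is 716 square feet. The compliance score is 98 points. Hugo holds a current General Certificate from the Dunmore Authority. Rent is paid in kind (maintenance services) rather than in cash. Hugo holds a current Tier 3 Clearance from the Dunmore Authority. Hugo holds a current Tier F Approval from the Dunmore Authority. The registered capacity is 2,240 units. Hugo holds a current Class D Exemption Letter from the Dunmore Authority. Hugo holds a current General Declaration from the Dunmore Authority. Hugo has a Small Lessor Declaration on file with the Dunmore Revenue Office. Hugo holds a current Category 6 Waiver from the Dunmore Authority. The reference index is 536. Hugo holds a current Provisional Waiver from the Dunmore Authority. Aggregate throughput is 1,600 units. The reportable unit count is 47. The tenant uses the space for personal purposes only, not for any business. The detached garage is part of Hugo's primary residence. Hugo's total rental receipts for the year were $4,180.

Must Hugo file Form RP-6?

All of (a)'s requirements are met (a current Tier 3 Clearance is held; the tenant is an immediate family member; the reportable unit count is 47, below the 61 limit). But applying paragraphs (f)–(m): (f) operates — a current Schedule G Certificate is held. (g) is engaged (a current Schedule F Registration is held), but is overridden by (h): (h) operates against (g): assessed value is $247,000, meeting the $228,000 threshold. (i) is engaged (a current Provisional Waiver is held), but is itself disapplied by (j): (j) operates against (i): a current General Declaration is held. (k) would limit (j) — the baseline figure is 176, meeting the 153 threshold — but (l) sets (k) aside: (l) operates against (k): the qualifying period is 90 days, less than the 100 days limit. (m) is inapplicable (the property is let privately without advertisement), so (l) stands. Exception (a) does not apply.
Exception (b) does not apply: aggregate throughput is 1,600 units, not below 1,510 units.
Exception (c) fails — Hugo is not a registered non-profit.
Exception (d): the number of days the property was let is 57 days, below the 61 days limit; a current Class D Exemption Letter is held — every condition holds. But applying paragraphs (o)–(p): (o) operates against (d): a current Tier F Approval is held. (p) is not triggered (the space is used for personal purposes only), so (o) stands. (d) is therefore removed.
Exception (e): a current General Certificate is held; a Small Lessor Declaration is on file; the reference index is 536, less than the 562 limit — every condition holds. Turning to paragraph (q): (q) operates against (e): the registered capacity is 2,240 units, below the 2,730 units limit. So (e) is unavailable.
No exception applies. The general rule governs.

Yes — Hugo must file Form RP-6.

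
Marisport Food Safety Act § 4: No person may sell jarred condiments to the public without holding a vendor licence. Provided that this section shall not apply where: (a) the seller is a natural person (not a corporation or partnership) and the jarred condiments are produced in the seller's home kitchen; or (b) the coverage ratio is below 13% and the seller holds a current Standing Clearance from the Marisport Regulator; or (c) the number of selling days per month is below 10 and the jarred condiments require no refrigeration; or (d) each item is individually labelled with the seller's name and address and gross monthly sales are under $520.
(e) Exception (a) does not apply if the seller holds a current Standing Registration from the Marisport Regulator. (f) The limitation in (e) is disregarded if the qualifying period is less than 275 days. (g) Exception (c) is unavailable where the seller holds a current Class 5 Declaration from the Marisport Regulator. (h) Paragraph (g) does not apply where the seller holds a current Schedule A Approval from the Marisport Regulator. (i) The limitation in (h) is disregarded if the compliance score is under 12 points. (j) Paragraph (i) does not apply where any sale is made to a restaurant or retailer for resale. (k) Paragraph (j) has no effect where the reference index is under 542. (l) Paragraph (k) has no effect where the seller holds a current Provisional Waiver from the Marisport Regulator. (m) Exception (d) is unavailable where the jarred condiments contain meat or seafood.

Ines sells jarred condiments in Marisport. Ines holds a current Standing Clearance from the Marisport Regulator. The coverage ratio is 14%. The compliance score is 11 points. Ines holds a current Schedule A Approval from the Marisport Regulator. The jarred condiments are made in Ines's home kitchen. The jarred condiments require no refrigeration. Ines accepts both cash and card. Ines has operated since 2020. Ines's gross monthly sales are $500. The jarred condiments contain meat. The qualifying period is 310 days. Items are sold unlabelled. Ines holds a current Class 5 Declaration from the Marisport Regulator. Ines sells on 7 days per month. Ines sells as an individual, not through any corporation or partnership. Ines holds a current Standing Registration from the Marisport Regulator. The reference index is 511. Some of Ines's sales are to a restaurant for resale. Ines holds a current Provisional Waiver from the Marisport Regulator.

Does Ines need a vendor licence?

Exception (a): the seller is a natural person; the jarred condiments are home-kitchen produced — every condition holds. Turning to paragraphs (e)–(f): (e) operates against (a): a current Standing Registration is held. (f) does not operate here (the qualifying period is 310 days, not less than 275 days), so (e) stands. Exception (a) does not apply.
Exception (b) requires that the coverage ratio is below 13%; but the coverage ratio is 14%, not below 13%, so (b) is unavailable.
Exception (c): the number of selling days per month is 7, below the 10 limit; the jarred condiments are shelf-stable — every condition holds. Considering the limiting provisions: (g) operates (a current Class 5 Declaration is held), but yields to (h): (h) operates against (g): a current Schedule A Approval is held. (i) applies (the compliance score is 11 points, under the 12 points limit), but is itself disapplied by (j): (j) operates against (i): some sales are to a restaurant for resale. (k) would limit (j) — the reference index is 511, under the 542 limit — but (l) sets (k) aside: (l) operates — a current Provisional Waiver is held. So (c) applies.
Exception (d) fails — items are sold unlabelled.

No — exception (c) applies; Ines is not required to hold a vendor licence.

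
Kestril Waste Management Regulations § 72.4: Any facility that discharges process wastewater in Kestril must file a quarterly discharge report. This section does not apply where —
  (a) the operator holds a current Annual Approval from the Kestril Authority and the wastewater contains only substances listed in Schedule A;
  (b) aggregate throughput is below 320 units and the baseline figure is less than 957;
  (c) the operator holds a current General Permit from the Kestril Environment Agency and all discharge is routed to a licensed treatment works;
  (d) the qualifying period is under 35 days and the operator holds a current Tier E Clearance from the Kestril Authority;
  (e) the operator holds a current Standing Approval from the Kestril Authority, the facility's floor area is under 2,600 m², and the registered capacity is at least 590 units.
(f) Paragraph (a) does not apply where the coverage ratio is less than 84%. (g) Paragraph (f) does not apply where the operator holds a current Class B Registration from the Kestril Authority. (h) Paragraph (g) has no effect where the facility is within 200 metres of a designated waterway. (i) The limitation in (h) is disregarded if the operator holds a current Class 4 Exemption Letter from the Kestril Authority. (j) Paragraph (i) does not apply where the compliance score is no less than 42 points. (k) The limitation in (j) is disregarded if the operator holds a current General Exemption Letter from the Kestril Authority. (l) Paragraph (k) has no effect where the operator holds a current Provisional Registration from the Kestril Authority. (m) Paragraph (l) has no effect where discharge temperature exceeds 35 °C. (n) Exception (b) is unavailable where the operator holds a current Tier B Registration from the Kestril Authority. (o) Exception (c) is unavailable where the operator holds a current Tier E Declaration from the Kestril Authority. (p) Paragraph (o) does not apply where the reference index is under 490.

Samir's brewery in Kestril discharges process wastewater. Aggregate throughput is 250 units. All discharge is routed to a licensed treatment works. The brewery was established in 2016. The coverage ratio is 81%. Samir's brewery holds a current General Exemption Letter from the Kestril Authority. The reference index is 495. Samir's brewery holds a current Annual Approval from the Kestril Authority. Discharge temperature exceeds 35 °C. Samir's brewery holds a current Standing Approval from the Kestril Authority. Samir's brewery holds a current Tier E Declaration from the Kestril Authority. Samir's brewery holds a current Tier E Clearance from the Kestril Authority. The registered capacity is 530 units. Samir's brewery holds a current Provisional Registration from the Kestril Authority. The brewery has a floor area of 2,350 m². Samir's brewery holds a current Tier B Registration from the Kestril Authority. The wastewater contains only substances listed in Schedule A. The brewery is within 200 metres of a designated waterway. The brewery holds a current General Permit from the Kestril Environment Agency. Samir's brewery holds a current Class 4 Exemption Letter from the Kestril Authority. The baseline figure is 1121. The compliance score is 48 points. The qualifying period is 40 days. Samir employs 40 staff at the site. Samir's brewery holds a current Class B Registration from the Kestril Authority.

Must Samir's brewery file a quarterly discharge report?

No — exception (a) applies; Samir's brewery is not required to file a quarterly discharge report.

Exception (a)'s conditions are all satisfied: a current Annual Approval is held; the wastewater is Schedule-A-only. Applying paragraphs (f)–(m): (f) would limit (a) — the coverage ratio is 81%, less than the 84% limit — but (g) sets (f) aside: (g) operates against (f): a current Class B Registration is held. (h) would limit (g) — the brewery is within 200 m of a designated waterway — but (i) sets (h) aside: (i) operates against (h): a current Class 4 Exemption Letter is held. (j) would limit (i) — the compliance score is 48 points, meeting the 42 points threshold — but (k) sets (j) aside: (k) operates against (j): a current General Exemption Letter is held. (l) is triggered (a current Provisional Registration is held), but is overridden by (m): (m) is triggered — discharge temperature exceeds 35 °C. Exception (a) stands.
Exception (b) requires that the baseline figure is less than 957; but the baseline figure is 1,121, not less than 957, so (b) is unavailable.
Exception (c)'s conditions are all satisfied: a current General Permit is held; discharge is routed to a licensed treatment works. Turning to paragraphs (o)–(p): (o) operates — a current Tier E Declaration is held. (p), which would lift (o), is not engaged — the reference index is 495, not under 490. Exception (c) does not apply.
Exception (d) requires that the qualifying period is under 35 days; but the qualifying period is 40 days, not under 35 days, so (d) is unavailable.
Exception (e) does not apply: the registered capacity is 530 units, short of 590 units.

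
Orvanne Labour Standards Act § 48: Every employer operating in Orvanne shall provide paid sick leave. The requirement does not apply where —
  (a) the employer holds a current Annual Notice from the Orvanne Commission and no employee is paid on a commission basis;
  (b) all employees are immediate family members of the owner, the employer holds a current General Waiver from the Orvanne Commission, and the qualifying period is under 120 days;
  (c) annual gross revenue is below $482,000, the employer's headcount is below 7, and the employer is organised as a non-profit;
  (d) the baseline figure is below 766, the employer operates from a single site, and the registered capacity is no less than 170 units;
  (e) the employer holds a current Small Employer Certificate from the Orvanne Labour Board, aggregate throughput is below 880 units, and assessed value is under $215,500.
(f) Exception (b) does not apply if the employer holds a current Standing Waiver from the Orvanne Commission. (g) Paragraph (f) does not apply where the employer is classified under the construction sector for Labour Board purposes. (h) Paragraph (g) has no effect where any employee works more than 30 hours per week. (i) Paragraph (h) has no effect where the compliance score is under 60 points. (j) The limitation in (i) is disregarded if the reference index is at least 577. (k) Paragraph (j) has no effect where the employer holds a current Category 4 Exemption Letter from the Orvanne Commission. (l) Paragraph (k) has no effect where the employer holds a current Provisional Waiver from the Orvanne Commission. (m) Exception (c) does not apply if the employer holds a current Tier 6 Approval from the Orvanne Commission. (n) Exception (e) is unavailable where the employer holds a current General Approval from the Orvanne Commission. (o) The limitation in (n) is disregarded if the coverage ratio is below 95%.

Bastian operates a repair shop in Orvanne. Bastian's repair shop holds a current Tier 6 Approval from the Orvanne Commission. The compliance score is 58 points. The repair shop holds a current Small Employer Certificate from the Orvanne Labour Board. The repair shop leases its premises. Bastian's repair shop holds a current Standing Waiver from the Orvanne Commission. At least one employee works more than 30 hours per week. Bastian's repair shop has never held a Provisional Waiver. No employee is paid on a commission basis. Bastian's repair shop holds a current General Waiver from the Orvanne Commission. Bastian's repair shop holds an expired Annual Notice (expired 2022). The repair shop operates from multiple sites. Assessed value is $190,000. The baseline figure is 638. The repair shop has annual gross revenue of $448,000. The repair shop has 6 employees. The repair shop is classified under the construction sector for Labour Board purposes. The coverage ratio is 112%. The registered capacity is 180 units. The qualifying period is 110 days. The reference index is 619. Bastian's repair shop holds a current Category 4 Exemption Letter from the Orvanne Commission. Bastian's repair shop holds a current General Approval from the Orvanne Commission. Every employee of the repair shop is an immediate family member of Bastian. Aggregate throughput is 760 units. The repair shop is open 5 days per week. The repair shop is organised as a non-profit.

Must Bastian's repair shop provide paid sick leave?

No — exception (b) applies; Bastian's repair shop is not required to provide paid sick leave.

Exception (a) fails — there is no Annual Notice in force.
All of (b)'s requirements are met (every employee is an immediate family member; a current General Waiver is held; the qualifying period is 110 days, under the 120 days limit). Under paragraphs (f)–(l): (f) is triggered (a current Standing Waiver is held), but is overridden by (g): (g) operates — the repair shop is classified under the construction sector. (h) operates (at least one employee exceeds 30 hours/week), but yields to (i): (i) is triggered — the compliance score is 58 points, under the 60 points limit. (j) is engaged (the reference index is 619, meeting the 577 threshold), but yields to (k): (k) is triggered — a current Category 4 Exemption Letter is held. (l) is not triggered (there is no Provisional Waiver in force), so (k) stands. (b) remains available.
Exception (c)'s conditions are all satisfied: annual gross revenue is $448,000, below the $482,000 limit; the employer's headcount is 6, below the 7 limit; the employer is a non-profit. Turning to paragraph (m): (m) is engaged — a current Tier 6 Approval is held. Exception (c) does not apply.
Exception (d) does not apply: the employer operates from multiple sites.
Exception (e) is satisfied on its face — a current Small Employer Certificate is held; aggregate throughput is 760 units, below the 880 units limit; assessed value is $190,000, under the $215,500 limit. Turning to paragraphs (n)–(o): (n) operates against (e): a current General Approval is held. (o), which would lift (n), is not triggered — the coverage ratio is 112%, not below 95%. Exception (e) does not apply.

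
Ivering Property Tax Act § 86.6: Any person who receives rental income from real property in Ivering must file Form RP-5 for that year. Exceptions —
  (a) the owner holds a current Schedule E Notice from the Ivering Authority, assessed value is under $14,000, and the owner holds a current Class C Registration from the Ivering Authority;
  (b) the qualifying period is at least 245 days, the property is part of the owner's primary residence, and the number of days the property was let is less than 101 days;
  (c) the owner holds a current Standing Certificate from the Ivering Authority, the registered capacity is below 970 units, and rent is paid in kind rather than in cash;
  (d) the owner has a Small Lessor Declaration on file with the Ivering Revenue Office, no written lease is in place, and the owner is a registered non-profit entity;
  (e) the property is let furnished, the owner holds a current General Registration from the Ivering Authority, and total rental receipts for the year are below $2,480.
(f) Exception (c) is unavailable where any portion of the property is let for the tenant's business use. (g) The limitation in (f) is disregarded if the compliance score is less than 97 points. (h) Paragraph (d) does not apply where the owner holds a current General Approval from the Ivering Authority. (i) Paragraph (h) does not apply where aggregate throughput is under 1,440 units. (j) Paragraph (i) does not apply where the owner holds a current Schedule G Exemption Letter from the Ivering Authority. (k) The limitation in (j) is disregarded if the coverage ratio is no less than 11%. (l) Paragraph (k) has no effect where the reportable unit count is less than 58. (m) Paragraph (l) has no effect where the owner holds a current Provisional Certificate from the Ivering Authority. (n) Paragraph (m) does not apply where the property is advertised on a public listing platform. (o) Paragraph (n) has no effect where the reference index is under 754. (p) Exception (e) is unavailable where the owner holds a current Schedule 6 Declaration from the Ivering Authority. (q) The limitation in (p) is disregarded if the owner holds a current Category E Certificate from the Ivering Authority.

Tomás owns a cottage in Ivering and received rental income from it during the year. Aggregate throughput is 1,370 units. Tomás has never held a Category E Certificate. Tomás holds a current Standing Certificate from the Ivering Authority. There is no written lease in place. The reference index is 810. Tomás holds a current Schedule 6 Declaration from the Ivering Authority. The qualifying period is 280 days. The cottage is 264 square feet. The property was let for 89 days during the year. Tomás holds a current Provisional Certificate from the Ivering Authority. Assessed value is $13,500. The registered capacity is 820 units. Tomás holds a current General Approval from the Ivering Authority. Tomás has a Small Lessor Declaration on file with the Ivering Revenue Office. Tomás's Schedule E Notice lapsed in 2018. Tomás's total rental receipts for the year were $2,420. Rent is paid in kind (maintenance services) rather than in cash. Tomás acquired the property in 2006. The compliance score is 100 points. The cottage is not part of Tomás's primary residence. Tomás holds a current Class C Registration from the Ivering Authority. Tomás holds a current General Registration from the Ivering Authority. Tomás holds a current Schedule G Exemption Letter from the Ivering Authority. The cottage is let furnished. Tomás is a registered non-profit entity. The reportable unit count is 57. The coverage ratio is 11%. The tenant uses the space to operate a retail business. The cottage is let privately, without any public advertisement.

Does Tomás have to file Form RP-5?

Exception (a) does not apply: the Schedule E Notice is not current.
Exception (b) fails — the cottage is not part of the primary residence.
Exception (c): a current Standing Certificate is held; the registered capacity is 820 units, below the 970 units limit; rent is paid in kind — every condition holds. However, paragraphs (f)–(g) must be considered: (f) applies — the space is let for business use. (g), which would lift (f), does not operate here — the compliance score is 100 points, not less than 97 points. (c) is therefore removed.
Exception (d)'s conditions are all satisfied: a Small Lessor Declaration is on file; there is no written lease; Tomás is a registered non-profit. Under paragraphs (h)–(o): (h) would limit (d) — a current General Approval is held — but (i) sets (h) aside: (i) applies — aggregate throughput is 1,370 units, under the 1,440 units limit. (j) operates (a current Schedule G Exemption Letter is held), but is set aside by (k): (k) is engaged — the coverage ratio is 11%, meeting the 11% threshold. (l) would limit (k) — the reportable unit count is 57, less than the 58 limit — but (m) sets (l) aside: (m) operates — a current Provisional Certificate is held. (n) is not triggered (the property is let privately without advertisement), so (m) stands. So (d) applies.
Exception (e) is satisfied on its face — the property is let furnished; a current General Registration is held; total rental receipts for the year are $2,420, below the $2,480 limit. However, paragraphs (p)–(q) must be considered: (p) operates against (e): a current Schedule 6 Declaration is held. (q), which would lift (p), is inapplicable — no current Category E Certificate is held. Exception (e) does not apply.

No — exception (d) applies; Tomás is not required to file Form RP-5.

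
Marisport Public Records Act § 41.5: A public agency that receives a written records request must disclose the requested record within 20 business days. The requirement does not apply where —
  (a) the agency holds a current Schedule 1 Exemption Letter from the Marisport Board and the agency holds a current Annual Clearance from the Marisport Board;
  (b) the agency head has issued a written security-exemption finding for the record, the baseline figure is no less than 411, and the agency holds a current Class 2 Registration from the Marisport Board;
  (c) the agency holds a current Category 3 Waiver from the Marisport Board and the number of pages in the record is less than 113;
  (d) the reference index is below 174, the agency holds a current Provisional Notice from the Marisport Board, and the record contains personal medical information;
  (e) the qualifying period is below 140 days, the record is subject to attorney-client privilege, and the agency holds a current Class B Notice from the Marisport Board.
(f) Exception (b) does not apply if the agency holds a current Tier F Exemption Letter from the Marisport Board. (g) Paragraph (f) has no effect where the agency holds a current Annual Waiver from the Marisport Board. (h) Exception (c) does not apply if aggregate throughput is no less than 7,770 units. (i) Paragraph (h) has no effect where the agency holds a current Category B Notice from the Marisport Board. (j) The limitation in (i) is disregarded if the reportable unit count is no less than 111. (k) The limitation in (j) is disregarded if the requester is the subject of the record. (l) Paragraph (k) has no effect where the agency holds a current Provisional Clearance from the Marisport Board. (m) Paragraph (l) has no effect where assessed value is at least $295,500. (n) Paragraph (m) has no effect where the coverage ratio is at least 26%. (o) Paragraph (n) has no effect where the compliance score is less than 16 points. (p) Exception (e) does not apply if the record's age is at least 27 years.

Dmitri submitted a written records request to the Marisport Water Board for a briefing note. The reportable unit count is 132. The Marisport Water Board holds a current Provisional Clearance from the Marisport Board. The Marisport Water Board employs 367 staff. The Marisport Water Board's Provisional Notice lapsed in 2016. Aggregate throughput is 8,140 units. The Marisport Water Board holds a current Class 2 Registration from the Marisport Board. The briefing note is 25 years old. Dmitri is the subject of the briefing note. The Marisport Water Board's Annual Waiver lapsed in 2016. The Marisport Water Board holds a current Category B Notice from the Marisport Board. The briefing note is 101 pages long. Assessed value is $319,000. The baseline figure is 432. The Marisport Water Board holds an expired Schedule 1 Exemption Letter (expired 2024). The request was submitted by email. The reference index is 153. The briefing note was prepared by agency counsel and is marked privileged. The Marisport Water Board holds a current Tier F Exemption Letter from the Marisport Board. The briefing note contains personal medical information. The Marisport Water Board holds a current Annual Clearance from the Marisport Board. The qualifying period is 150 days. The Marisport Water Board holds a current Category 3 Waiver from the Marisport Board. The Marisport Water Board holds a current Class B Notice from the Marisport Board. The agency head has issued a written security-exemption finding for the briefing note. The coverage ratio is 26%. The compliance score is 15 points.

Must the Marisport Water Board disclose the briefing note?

Exception (a) fails — there is no Schedule 1 Exemption Letter in force.
Exception (b): a written security-exemption finding has been issued; the baseline figure is 432, meeting the 411 threshold; a current Class 2 Registration is held — every condition holds. However, paragraphs (f)–(g) must be considered: (f) operates — a current Tier F Exemption Letter is held. (g), which would lift (f), is not triggered — no current Annual Waiver is held. (b) is therefore removed.
Exception (c) is satisfied on its face — a current Category 3 Waiver is held; the number of pages in the record is 101, less than the 113 limit. Considering the limiting provisions: (h) applies (aggregate throughput is 8,140 units, meeting the 7,770 units threshold), but is overridden by (i): (i) operates against (h): a current Category B Notice is held. (j) would limit (i) — the reportable unit count is 132, meeting the 111 threshold — but (k) sets (j) aside: (k) operates against (j): Dmitri is the subject of the briefing note. (l) would limit (k) — a current Provisional Clearance is held — but (m) sets (l) aside: (m) operates against (l): assessed value is $319,000, meeting the $295,500 threshold. (n) applies (the coverage ratio is 26%, meeting the 26% threshold), but is displaced by (o): (o) applies — the compliance score is 15 points, less than the 16 points limit. Exception (c) stands.
Exception (d) does not apply: there is no Provisional Notice in force.
Exception (e) fails — the qualifying period is 150 days, not below 140 days.

No — exception (c) applies; the Marisport Water Board is not required to disclose the briefing note.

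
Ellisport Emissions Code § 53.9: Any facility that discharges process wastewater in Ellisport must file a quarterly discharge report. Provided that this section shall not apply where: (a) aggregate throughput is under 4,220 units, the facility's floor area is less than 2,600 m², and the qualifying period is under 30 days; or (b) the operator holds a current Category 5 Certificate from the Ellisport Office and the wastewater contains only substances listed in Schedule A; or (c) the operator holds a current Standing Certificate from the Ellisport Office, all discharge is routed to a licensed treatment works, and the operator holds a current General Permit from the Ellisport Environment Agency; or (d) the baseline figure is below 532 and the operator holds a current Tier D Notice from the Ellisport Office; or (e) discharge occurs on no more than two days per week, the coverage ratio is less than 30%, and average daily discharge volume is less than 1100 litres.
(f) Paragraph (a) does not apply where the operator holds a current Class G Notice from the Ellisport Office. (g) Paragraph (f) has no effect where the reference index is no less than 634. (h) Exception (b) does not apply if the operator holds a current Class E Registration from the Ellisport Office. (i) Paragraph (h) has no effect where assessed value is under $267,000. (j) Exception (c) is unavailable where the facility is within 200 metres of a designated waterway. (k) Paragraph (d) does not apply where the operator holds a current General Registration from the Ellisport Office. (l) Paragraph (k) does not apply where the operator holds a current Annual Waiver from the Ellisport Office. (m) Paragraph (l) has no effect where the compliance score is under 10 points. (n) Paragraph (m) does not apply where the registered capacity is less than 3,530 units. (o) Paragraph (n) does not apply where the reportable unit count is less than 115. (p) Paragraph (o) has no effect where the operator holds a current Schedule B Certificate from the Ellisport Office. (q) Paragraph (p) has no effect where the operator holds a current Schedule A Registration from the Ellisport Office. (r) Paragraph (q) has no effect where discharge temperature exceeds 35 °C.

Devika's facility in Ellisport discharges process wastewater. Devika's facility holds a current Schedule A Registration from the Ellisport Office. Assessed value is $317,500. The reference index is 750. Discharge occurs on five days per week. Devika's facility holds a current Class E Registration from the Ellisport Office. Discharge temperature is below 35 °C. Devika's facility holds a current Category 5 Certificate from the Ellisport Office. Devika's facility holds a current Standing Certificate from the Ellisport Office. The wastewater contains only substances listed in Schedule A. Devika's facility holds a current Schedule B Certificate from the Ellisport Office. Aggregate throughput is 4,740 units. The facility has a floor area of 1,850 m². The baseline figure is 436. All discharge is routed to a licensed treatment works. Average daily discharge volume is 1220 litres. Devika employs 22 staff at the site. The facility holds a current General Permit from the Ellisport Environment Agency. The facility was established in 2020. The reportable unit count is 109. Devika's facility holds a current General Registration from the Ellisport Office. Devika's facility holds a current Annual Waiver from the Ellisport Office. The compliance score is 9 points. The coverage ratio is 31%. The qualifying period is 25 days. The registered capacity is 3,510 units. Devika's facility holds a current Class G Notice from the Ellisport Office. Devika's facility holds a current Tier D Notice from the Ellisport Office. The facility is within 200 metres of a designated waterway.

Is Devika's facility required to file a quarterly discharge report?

Yes — Devika's facility must file a quarterly discharge report.

Exception (a) does not apply: aggregate throughput is 4,740 units, not under 4,220 units.
Exception (b) is satisfied on its face — a current Category 5 Certificate is held; the wastewater is Schedule-A-only. However, paragraphs (h)–(i) must be considered: (h) operates against (b): a current Class E Registration is held. (i), which would lift (h), is not engaged — assessed value is $317,500, not under $267,000. (b) is therefore removed.
Exception (c)'s conditions are all satisfied: a current Standing Certificate is held; discharge is routed to a licensed treatment works; a current General Permit is held. But applying paragraph (j): (j) operates — the facility is within 200 m of a designated waterway. So (c) is unavailable.
All of (d)'s requirements are met (the baseline figure is 436, below the 532 limit; a current Tier D Notice is held). But applying paragraphs (k)–(r): (k) is triggered — a current General Registration is held. (l) applies (a current Annual Waiver is held), but is displaced by (m): (m) operates — the compliance score is 9 points, under the 10 points limit. (n) operates (the registered capacity is 3,510 units, less than the 3,530 units limit), but is overridden by (o): (o) is engaged — the reportable unit count is 109, less than the 115 limit. (p) would limit (o) — a current Schedule B Certificate is held — but (q) sets (p) aside: (q) operates against (p): a current Schedule A Registration is held. (r), which would lift (q), is not engaged — discharge temperature is below 35 °C. (d) is therefore removed.
Exception (e) does not apply: discharge occurs on five days per week.
None of the exceptions is available; § 53.9 applies in full.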